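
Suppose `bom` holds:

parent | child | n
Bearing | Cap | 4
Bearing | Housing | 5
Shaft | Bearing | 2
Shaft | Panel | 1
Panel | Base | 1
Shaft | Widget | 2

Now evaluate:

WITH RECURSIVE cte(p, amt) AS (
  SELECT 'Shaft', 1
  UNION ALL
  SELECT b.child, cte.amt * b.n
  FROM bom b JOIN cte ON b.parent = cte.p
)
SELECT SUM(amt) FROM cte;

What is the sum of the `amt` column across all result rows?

25

Base: (Shaft, amt=1).
Iteration 1: components of {Shaft} -> Bearing = 1*2 = 2, Panel = 1*1 = 1, Widget = 1*2 = 2.
Iteration 2: components of {Bearing,Panel,Widget} -> Base = 1*1 = 1, Cap = 2*4 = 8, Housing = 2*5 = 10.
Iteration 3: no further components; recursion stops.
SUM(amt) = 1 + 2 + 2 + 1 + 10 + 8 + 1 = 25.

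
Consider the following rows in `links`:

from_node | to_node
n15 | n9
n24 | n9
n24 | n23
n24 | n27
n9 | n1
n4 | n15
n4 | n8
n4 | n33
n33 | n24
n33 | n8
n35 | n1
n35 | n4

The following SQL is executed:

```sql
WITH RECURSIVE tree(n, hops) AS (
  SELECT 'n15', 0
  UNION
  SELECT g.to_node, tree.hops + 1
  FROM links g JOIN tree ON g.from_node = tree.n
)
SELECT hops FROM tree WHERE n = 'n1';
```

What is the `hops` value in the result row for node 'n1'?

2

Base: (n15, hops=0).
Iteration 1: edges from {n15} -> (n9, hops=1).
Iteration 2: edges from {n9} -> (n1, hops=2).
Iteration 3: no outgoing edges from {n1}; recursion stops.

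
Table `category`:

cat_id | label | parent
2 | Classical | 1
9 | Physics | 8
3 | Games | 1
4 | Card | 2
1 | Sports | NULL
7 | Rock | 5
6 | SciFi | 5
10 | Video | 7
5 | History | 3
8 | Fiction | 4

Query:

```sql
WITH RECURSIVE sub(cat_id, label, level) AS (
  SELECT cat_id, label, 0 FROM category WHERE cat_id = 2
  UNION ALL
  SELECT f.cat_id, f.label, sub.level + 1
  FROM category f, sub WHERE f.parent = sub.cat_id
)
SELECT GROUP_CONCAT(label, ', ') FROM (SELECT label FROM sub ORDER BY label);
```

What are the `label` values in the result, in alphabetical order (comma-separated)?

Base: cat_id=2 (Classical) at level 0.
Iteration 1: rows with parent in {2} -> Card (id 4, level 1).
Iteration 2: rows with parent in {4} -> Fiction (id 8, level 2).
Iteration 3: rows with parent in {8} -> Physics (id 9, level 3).
Iteration 4: no rows with parent in {9}; recursion stops.

Card, Classical, Fiction, Physics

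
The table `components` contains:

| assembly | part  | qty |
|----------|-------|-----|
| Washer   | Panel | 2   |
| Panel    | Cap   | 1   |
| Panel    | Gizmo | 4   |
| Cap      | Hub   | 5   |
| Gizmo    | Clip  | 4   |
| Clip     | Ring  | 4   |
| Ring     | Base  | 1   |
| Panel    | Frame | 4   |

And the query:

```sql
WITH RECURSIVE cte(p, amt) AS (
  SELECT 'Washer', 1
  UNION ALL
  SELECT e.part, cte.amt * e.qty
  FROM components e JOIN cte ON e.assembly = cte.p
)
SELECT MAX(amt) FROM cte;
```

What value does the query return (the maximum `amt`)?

128

Base: (Washer, amt=1).
Iteration 1: components of {Washer} -> Panel = 1*2 = 2.
Iteration 2: components of {Panel} -> Cap = 2*1 = 2, Frame = 2*4 = 8, Gizmo = 2*4 = 8.
Iteration 3: components of {Cap,Frame,Gizmo} -> Clip = 8*4 = 32, Hub = 2*5 = 10.
Iteration 4: components of {Clip,Hub} -> Ring = 32*4 = 128.
Iteration 5: components of {Ring} -> Base = 128*1 = 128.
Iteration 6: no further components; recursion stops.
amt values: 1, 2, 2, 8, 8, 10, 32, 128, 128; the maximum is 128.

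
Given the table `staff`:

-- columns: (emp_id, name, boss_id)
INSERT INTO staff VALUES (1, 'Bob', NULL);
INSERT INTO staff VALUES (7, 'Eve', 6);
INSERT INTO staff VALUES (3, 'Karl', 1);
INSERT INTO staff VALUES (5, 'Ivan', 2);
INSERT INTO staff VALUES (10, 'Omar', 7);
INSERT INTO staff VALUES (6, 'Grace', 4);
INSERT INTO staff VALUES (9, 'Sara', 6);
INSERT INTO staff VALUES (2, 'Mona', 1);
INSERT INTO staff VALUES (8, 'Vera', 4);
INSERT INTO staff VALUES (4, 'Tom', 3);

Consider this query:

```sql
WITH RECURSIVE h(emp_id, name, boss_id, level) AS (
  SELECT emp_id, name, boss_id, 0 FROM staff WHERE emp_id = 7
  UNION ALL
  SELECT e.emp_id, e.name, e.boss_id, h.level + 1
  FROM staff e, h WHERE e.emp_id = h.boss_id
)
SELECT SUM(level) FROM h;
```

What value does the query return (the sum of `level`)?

10

Base: emp_id=7 (Eve), boss_id=6, level 0.
Iteration 1: join on emp_id=6 -> Grace (id 6, boss_id=4, level 1).
Iteration 2: join on emp_id=4 -> Tom (id 4, boss_id=3, level 2).
Iteration 3: join on emp_id=3 -> Karl (id 3, boss_id=1, level 3).
Iteration 4: join on emp_id=1 -> Bob (id 1, boss_id=NULL, level 4).
Iteration 5: boss_id is NULL; no match; recursion stops.
SUM(level) = 0 + 1 + 2 + 3 + 4 = 10.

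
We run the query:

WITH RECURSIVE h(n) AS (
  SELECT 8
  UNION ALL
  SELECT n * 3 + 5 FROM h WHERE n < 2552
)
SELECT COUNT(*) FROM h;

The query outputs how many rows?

Base: n=8.
Iteration 1: 8 < 2552 holds -> n = 8 * 3 + 5 = 29.
Iteration 2: 29 < 2552 holds -> n = 29 * 3 + 5 = 92.
Iteration 3: 92 < 2552 holds -> n = 92 * 3 + 5 = 281.
Iteration 4: 281 < 2552 holds -> n = 281 * 3 + 5 = 848.
Iteration 5: 848 < 2552 holds -> n = 848 * 3 + 5 = 2549.
Iteration 6: 2549 < 2552 holds -> n = 2549 * 3 + 5 = 7652.
Iteration 7: 7652 < 2552 fails; recursion stops.
Total rows emitted: 7.

7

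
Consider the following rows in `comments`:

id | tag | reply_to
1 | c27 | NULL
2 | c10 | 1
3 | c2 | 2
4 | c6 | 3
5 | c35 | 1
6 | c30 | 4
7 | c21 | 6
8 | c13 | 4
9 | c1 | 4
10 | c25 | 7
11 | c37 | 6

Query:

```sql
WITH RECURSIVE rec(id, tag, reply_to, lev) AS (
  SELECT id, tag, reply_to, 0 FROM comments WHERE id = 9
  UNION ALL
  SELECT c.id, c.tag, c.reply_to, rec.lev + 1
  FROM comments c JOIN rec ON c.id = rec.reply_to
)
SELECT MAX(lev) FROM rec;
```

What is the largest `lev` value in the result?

Base: id=9 (c1), reply_to=4, lev 0.
Iteration 1: join on id=4 -> c6 (id 4, reply_to=3, lev 1).
Iteration 2: join on id=3 -> c2 (id 3, reply_to=2, lev 2).
Iteration 3: join on id=2 -> c10 (id 2, reply_to=1, lev 3).
Iteration 4: join on id=1 -> c27 (id 1, reply_to=NULL, lev 4).
Iteration 5: reply_to is NULL; no match; recursion stops.
lev values: 0, 1, 2, 3, 4; the maximum is 4.

4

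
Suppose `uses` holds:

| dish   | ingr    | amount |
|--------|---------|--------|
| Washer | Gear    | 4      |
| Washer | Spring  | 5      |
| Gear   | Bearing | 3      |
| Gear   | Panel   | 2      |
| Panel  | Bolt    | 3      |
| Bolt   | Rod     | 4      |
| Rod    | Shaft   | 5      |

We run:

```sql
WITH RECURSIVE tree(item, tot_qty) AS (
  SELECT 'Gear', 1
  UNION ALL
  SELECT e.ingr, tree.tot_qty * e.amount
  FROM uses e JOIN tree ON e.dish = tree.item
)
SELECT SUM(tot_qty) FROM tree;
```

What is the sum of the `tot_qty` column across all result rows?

156

Base: (Gear, tot_qty=1).
Iteration 1: components of {Gear} -> Bearing = 1*3 = 3, Panel = 1*2 = 2.
Iteration 2: components of {Bearing,Panel} -> Bolt = 2*3 = 6.
Iteration 3: components of {Bolt} -> Rod = 6*4 = 24.
Iteration 4: components of {Rod} -> Shaft = 24*5 = 120.
Iteration 5: no further components; recursion stops.
SUM(tot_qty) = 1 + 3 + 2 + 6 + 24 + 120 = 156.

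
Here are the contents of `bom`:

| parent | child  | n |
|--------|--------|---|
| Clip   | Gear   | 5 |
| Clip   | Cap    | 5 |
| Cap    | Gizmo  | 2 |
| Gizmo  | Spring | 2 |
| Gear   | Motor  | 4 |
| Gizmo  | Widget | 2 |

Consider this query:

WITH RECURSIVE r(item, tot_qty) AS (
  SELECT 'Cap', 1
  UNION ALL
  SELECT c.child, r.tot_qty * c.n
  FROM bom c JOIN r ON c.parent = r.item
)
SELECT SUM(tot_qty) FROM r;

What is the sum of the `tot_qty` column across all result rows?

Base: (Cap, tot_qty=1).
Iteration 1: components of {Cap} -> Gizmo = 1*2 = 2.
Iteration 2: components of {Gizmo} -> Spring = 2*2 = 4, Widget = 2*2 = 4.
Iteration 3: no further components; recursion stops.
SUM(tot_qty) = 1 + 2 + 4 + 4 = 11.

11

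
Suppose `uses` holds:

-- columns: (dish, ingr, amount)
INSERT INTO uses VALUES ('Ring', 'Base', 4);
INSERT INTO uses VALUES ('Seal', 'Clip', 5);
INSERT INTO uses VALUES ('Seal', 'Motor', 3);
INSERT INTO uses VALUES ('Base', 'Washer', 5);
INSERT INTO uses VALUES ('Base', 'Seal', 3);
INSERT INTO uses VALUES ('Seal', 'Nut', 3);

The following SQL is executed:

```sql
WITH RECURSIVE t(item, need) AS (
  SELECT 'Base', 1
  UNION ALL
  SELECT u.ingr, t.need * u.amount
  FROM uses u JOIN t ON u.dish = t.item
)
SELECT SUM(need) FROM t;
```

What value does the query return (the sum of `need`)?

Base: (Base, need=1).
Iteration 1: components of {Base} -> Seal = 1*3 = 3, Washer = 1*5 = 5.
Iteration 2: components of {Seal,Washer} -> Clip = 3*5 = 15, Motor = 3*3 = 9, Nut = 3*3 = 9.
Iteration 3: no further components; recursion stops.
SUM(need) = 1 + 3 + 5 + 15 + 9 + 9 = 42.

42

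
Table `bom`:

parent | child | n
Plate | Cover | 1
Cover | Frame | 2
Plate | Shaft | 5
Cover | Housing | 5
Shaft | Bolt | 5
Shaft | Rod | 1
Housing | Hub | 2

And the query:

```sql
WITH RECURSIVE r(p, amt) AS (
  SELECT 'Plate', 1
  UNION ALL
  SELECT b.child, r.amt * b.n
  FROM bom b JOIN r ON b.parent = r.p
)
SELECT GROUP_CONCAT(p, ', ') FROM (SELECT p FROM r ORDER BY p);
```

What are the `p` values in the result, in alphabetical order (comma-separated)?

Bolt, Cover, Frame, Housing, Hub, Plate, Rod, Shaft

Base: (Plate, amt=1).
Iteration 1: components of {Plate} -> Cover = 1*1 = 1, Shaft = 1*5 = 5.
Iteration 2: components of {Cover,Shaft} -> Bolt = 5*5 = 25, Frame = 1*2 = 2, Housing = 1*5 = 5, Rod = 5*1 = 5.
Iteration 3: components of {Bolt,Frame,Housing,Rod} -> Hub = 5*2 = 10.
Iteration 4: no further components; recursion stops.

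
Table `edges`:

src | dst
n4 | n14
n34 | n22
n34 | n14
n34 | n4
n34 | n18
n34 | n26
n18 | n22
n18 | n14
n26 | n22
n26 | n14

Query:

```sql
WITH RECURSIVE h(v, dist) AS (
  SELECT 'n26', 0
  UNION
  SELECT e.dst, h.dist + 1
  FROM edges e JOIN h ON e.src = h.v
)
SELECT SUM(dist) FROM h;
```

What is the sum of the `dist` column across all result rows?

Base: (n26, dist=0).
Iteration 1: edges from {n26} -> (n14, dist=1), (n22, dist=1).
Iteration 2: no outgoing edges from {n14,n22}; recursion stops.
SUM(dist) = 0 + 1 + 1 = 2.

2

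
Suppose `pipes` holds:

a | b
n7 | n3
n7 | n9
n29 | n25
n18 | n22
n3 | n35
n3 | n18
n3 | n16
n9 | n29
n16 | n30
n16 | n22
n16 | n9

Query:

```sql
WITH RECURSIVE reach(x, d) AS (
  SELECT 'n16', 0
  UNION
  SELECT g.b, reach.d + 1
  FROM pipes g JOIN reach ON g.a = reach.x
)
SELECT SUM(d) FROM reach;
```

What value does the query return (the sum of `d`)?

8

Base: (n16, d=0).
Iteration 1: edges from {n16} -> (n22, d=1), (n30, d=1), (n9, d=1).
Iteration 2: edges from {n22,n30,n9} -> (n29, d=2).
Iteration 3: edges from {n29} -> (n25, d=3).
Iteration 4: no outgoing edges from {n25}; recursion stops.
SUM(d) = 0 + 1 + 1 + 1 + 2 + 3 = 8.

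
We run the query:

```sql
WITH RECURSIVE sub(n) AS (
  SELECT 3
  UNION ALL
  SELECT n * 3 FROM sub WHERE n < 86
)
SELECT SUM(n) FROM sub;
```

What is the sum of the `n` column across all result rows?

Base: n=3.
Iteration 1: 3 < 86 holds -> n = 3 * 3 = 9.
Iteration 2: 9 < 86 holds -> n = 9 * 3 = 27.
Iteration 3: 27 < 86 holds -> n = 27 * 3 = 81.
Iteration 4: 81 < 86 holds -> n = 81 * 3 = 243.
Iteration 5: 243 < 86 fails; recursion stops.
SUM(n) = 3 + 9 + 27 + 81 + 243 = 363.

363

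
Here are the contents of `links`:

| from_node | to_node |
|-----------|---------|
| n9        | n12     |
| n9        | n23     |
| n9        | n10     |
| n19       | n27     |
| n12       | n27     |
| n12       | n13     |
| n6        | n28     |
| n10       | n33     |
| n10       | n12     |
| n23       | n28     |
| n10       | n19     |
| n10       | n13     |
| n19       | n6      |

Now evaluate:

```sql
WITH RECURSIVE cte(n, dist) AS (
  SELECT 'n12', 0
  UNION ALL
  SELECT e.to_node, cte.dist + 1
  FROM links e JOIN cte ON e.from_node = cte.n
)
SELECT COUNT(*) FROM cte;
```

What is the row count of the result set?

Base: (n12, dist=0).
Iteration 1: edges from {n12} -> (n13, dist=1), (n27, dist=1).
Iteration 2: no outgoing edges from {n13,n27}; recursion stops.
Total rows emitted: 3.

3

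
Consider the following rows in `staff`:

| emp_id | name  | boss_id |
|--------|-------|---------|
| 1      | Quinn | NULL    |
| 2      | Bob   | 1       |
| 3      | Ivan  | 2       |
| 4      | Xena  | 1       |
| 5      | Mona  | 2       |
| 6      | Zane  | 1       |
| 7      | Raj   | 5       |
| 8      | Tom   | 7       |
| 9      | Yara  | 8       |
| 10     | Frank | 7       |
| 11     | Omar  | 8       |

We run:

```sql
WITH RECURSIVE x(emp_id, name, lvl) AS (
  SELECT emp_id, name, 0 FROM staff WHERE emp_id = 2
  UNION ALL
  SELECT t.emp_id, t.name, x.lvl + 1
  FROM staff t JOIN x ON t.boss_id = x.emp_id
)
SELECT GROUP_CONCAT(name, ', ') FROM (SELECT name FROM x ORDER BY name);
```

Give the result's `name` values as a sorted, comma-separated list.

Base: emp_id=2 (Bob) at lvl 0.
Iteration 1: rows with boss_id in {2} -> Ivan (id 3, lvl 1), Mona (id 5, lvl 1).
Iteration 2: rows with boss_id in {3,5} -> Raj (id 7, lvl 2).
Iteration 3: rows with boss_id in {7} -> Tom (id 8, lvl 3), Frank (id 10, lvl 3).
Iteration 4: rows with boss_id in {8,10} -> Yara (id 9, lvl 4), Omar (id 11, lvl 4).
Iteration 5: no rows with boss_id in {9,11}; recursion stops.

Bob, Frank, Ivan, Mona, Omar, Raj, Tom, Yara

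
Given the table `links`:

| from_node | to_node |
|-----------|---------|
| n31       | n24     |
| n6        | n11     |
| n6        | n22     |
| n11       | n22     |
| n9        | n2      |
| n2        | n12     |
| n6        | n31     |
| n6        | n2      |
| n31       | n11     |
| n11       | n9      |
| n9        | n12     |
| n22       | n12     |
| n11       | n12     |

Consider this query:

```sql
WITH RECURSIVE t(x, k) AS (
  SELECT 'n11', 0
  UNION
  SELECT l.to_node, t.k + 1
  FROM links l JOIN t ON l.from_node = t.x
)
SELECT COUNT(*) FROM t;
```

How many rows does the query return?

7

Base: (n11, k=0).
Iteration 1: edges from {n11} -> (n12, k=1), (n22, k=1), (n9, k=1).
Iteration 2: edges from {n12,n22,n9} -> (n12, k=2), (n2, k=2). [UNION drops 1 duplicate row(s)]
Iteration 3: edges from {n12,n2} -> (n12, k=3).
Iteration 4: no outgoing edges from {n12}; recursion stops.
Total rows emitted: 7.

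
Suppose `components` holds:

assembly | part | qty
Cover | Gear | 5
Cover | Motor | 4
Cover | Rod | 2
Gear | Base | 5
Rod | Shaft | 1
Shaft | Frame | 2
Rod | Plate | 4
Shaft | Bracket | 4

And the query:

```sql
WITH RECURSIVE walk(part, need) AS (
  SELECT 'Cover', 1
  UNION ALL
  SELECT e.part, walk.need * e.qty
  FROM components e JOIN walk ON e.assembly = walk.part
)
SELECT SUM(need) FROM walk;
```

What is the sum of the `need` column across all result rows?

Base: (Cover, need=1).
Iteration 1: components of {Cover} -> Gear = 1*5 = 5, Motor = 1*4 = 4, Rod = 1*2 = 2.
Iteration 2: components of {Gear,Motor,Rod} -> Base = 5*5 = 25, Plate = 2*4 = 8, Shaft = 2*1 = 2.
Iteration 3: components of {Base,Plate,Shaft} -> Bracket = 2*4 = 8, Frame = 2*2 = 4.
Iteration 4: no further components; recursion stops.
SUM(need) = 1 + 5 + 4 + 2 + 25 + 2 + 8 + 4 + 8 = 59.

59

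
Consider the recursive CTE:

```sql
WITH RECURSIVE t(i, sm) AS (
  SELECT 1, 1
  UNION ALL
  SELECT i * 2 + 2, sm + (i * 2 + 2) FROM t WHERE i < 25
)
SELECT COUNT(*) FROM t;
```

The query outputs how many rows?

Base: i=1, sm=1.
Iteration 1: 1 < 25 holds -> i = 1 * 2 + 2 = 4, sm = 1 + 4 = 5.
Iteration 2: 4 < 25 holds -> i = 4 * 2 + 2 = 10, sm = 5 + 10 = 15.
Iteration 3: 10 < 25 holds -> i = 10 * 2 + 2 = 22, sm = 15 + 22 = 37.
Iteration 4: 22 < 25 holds -> i = 22 * 2 + 2 = 46, sm = 37 + 46 = 83.
Iteration 5: 46 < 25 fails; recursion stops.
Total rows emitted: 5.

5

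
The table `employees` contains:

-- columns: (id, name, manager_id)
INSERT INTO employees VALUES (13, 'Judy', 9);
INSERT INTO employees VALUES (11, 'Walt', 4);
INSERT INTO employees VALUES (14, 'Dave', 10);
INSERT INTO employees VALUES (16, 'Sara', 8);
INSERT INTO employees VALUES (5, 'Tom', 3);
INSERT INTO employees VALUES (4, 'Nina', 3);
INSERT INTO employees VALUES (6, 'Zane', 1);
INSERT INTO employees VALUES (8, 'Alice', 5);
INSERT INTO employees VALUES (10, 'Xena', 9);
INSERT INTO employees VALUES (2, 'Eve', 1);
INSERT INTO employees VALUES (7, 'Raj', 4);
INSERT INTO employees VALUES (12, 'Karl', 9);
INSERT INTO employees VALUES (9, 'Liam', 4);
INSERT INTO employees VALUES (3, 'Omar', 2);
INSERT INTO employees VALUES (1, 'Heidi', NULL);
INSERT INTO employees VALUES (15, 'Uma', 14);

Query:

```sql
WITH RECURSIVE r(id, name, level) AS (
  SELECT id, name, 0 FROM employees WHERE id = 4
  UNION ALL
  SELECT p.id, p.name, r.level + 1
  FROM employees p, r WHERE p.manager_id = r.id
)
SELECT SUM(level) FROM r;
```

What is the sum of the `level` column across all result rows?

16

Base: id=4 (Nina) at level 0.
Iteration 1: rows with manager_id in {4} -> Raj (id 7, level 1), Liam (id 9, level 1), Walt (id 11, level 1).
Iteration 2: rows with manager_id in {7,9,11} -> Xena (id 10, level 2), Karl (id 12, level 2), Judy (id 13, level 2).
Iteration 3: rows with manager_id in {10,12,13} -> Dave (id 14, level 3).
Iteration 4: rows with manager_id in {14} -> Uma (id 15, level 4).
Iteration 5: no rows with manager_id in {15}; recursion stops.
SUM(level) = 0 + 1 + 1 + 1 + 2 + 2 + 2 + 3 + 4 = 16.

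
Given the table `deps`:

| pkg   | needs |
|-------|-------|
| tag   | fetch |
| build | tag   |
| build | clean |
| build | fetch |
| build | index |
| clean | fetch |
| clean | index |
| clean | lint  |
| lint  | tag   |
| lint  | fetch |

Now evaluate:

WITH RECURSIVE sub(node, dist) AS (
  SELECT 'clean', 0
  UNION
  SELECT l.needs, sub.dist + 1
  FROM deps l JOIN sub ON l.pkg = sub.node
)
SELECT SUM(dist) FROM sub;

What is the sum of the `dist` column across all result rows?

Base: (clean, dist=0).
Iteration 1: edges from {clean} -> (fetch, dist=1), (index, dist=1), (lint, dist=1).
Iteration 2: edges from {fetch,index,lint} -> (fetch, dist=2), (tag, dist=2).
Iteration 3: edges from {fetch,tag} -> (fetch, dist=3).
Iteration 4: no outgoing edges from {fetch}; recursion stops.
SUM(dist) = 0 + 1 + 1 + 1 + 2 + 2 + 3 = 10.

10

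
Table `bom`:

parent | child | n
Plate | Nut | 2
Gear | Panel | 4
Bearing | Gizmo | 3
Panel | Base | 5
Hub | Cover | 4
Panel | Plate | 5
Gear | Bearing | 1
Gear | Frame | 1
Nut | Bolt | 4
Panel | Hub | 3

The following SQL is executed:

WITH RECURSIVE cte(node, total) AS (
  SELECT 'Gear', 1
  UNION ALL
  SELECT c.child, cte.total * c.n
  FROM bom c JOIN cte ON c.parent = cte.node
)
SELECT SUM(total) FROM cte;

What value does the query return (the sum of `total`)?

Base: (Gear, total=1).
Iteration 1: components of {Gear} -> Bearing = 1*1 = 1, Frame = 1*1 = 1, Panel = 1*4 = 4.
Iteration 2: components of {Bearing,Frame,Panel} -> Base = 4*5 = 20, Gizmo = 1*3 = 3, Hub = 4*3 = 12, Plate = 4*5 = 20.
Iteration 3: components of {Base,Gizmo,Hub,Plate} -> Cover = 12*4 = 48, Nut = 20*2 = 40.
Iteration 4: components of {Cover,Nut} -> Bolt = 40*4 = 160.
Iteration 5: no further components; recursion stops.
SUM(total) = 1 + 1 + 4 + 1 + 3 + 20 + 12 + 20 + 48 + 40 + 160 = 310.

310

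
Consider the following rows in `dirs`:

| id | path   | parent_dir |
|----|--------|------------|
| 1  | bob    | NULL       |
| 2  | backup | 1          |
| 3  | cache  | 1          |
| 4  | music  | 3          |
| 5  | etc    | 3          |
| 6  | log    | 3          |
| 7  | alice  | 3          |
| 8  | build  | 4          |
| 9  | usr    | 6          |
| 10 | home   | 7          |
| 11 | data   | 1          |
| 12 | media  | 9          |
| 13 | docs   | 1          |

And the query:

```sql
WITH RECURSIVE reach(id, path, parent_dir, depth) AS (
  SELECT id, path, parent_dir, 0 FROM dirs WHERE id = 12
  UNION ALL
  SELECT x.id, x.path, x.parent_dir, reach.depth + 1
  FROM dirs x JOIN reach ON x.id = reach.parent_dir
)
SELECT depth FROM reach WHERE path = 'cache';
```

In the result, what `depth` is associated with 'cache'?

Base: id=12 (media), parent_dir=9, depth 0.
Iteration 1: join on id=9 -> usr (id 9, parent_dir=6, depth 1).
Iteration 2: join on id=6 -> log (id 6, parent_dir=3, depth 2).
Iteration 3: join on id=3 -> cache (id 3, parent_dir=1, depth 3).
Iteration 4: join on id=1 -> bob (id 1, parent_dir=NULL, depth 4).
Iteration 5: parent_dir is NULL; no match; recursion stops.

3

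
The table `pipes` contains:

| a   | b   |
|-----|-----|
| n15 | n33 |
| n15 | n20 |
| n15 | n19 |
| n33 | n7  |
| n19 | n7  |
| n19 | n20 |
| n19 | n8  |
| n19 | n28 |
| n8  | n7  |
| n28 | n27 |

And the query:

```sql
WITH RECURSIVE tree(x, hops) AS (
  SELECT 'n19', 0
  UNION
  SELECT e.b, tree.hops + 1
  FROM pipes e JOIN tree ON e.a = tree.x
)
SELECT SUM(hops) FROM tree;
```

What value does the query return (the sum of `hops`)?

Base: (n19, hops=0).
Iteration 1: edges from {n19} -> (n20, hops=1), (n28, hops=1), (n7, hops=1), (n8, hops=1).
Iteration 2: edges from {n20,n28,n7,n8} -> (n27, hops=2), (n7, hops=2).
Iteration 3: no outgoing edges from {n27,n7}; recursion stops.
SUM(hops) = 0 + 1 + 1 + 1 + 1 + 2 + 2 = 8.

8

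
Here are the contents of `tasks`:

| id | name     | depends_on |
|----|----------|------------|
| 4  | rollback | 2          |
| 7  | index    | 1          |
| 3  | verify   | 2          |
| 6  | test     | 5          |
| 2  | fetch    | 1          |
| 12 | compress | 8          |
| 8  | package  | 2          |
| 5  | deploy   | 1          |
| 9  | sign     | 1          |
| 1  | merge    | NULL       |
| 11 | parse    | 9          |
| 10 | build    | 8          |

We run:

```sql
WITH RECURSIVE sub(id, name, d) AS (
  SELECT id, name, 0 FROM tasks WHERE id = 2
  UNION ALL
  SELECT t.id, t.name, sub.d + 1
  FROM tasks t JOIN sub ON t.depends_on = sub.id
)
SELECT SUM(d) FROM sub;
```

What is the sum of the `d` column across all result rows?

Base: id=2 (fetch) at d 0.
Iteration 1: rows with depends_on in {2} -> verify (id 3, d 1), rollback (id 4, d 1), package (id 8, d 1).
Iteration 2: rows with depends_on in {3,4,8} -> build (id 10, d 2), compress (id 12, d 2).
Iteration 3: no rows with depends_on in {10,12}; recursion stops.
SUM(d) = 0 + 1 + 1 + 1 + 2 + 2 = 7.

7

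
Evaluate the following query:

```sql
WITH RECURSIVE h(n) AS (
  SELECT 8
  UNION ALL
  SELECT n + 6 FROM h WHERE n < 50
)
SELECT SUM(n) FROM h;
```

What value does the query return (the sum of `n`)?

232

Base: n=8.
Iteration 1: 8 < 50 holds -> n = 8 + 6 = 14.
Iteration 2: 14 < 50 holds -> n = 14 + 6 = 20.
Iteration 3: 20 < 50 holds -> n = 20 + 6 = 26.
Iteration 4: 26 < 50 holds -> n = 26 + 6 = 32.
Iteration 5: 32 < 50 holds -> n = 32 + 6 = 38.
Iteration 6: 38 < 50 holds -> n = 38 + 6 = 44.
Iteration 7: 44 < 50 holds -> n = 44 + 6 = 50.
Iteration 8: 50 < 50 fails; recursion stops.
SUM(n) = 8 + 14 + 20 + 26 + 32 + 38 + 44 + 50 = 232.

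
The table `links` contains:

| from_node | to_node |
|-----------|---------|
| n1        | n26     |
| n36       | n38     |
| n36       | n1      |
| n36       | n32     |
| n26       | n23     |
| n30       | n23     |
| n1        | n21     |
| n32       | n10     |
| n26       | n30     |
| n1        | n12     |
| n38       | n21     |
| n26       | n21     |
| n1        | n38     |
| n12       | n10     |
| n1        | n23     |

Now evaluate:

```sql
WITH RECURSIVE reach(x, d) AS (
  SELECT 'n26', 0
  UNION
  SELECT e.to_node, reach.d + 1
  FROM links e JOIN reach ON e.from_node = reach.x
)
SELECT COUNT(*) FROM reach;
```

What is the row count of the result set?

Base: (n26, d=0).
Iteration 1: edges from {n26} -> (n21, d=1), (n23, d=1), (n30, d=1).
Iteration 2: edges from {n21,n23,n30} -> (n23, d=2).
Iteration 3: no outgoing edges from {n23}; recursion stops.
Total rows emitted: 5.

5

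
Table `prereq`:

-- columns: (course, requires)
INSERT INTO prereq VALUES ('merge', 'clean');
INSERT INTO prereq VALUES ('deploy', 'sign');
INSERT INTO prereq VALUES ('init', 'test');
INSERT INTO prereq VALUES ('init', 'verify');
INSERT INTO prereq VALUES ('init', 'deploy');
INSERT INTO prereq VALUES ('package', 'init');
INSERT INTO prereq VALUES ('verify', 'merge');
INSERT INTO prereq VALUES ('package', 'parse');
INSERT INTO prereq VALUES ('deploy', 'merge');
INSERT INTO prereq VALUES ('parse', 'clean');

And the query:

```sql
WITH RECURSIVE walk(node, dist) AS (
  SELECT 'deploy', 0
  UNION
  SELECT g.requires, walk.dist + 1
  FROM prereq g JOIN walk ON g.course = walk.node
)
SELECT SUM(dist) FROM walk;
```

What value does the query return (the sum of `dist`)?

Base: (deploy, dist=0).
Iteration 1: edges from {deploy} -> (merge, dist=1), (sign, dist=1).
Iteration 2: edges from {merge,sign} -> (clean, dist=2).
Iteration 3: no outgoing edges from {clean}; recursion stops.
SUM(dist) = 0 + 1 + 1 + 2 = 4.

4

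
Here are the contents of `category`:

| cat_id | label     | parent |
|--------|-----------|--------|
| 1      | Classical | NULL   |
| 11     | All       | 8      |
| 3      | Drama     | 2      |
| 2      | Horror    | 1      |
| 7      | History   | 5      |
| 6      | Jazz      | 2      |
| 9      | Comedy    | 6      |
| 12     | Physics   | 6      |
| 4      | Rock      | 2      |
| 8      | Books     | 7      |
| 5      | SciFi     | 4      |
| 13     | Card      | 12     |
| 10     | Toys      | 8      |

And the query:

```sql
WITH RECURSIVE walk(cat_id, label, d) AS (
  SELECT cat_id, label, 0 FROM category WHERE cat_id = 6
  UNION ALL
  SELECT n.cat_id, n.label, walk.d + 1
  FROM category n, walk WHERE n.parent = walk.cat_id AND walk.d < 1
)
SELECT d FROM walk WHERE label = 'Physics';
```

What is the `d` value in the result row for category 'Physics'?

1

Base: cat_id=6 (Jazz) at d 0.
Iteration 1: rows with parent in {6} -> Comedy (id 9, d 1), Physics (id 12, d 1).
Iteration 2: d < 1 fails for all current rows; recursion stops.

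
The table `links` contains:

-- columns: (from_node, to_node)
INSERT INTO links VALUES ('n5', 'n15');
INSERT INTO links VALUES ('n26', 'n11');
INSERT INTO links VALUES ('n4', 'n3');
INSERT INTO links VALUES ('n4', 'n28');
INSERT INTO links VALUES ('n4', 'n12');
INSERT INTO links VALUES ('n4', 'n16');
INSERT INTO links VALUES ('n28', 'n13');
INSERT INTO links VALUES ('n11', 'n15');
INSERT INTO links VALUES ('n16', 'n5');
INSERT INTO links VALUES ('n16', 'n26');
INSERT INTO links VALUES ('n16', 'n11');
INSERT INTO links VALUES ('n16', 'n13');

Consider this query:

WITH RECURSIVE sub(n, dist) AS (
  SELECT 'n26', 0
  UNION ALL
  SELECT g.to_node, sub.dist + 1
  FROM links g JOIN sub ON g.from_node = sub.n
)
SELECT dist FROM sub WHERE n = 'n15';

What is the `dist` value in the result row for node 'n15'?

Base: (n26, dist=0).
Iteration 1: edges from {n26} -> (n11, dist=1).
Iteration 2: edges from {n11} -> (n15, dist=2).
Iteration 3: no outgoing edges from {n15}; recursion stops.

2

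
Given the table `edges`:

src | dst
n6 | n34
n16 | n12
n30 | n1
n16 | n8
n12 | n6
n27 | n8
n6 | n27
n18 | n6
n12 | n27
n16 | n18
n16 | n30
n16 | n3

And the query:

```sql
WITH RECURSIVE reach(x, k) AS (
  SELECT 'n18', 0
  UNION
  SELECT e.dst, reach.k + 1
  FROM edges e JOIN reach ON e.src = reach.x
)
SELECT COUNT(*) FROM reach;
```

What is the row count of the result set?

5

Base: (n18, k=0).
Iteration 1: edges from {n18} -> (n6, k=1).
Iteration 2: edges from {n6} -> (n27, k=2), (n34, k=2).
Iteration 3: edges from {n27,n34} -> (n8, k=3).
Iteration 4: no outgoing edges from {n8}; recursion stops.
Total rows emitted: 5.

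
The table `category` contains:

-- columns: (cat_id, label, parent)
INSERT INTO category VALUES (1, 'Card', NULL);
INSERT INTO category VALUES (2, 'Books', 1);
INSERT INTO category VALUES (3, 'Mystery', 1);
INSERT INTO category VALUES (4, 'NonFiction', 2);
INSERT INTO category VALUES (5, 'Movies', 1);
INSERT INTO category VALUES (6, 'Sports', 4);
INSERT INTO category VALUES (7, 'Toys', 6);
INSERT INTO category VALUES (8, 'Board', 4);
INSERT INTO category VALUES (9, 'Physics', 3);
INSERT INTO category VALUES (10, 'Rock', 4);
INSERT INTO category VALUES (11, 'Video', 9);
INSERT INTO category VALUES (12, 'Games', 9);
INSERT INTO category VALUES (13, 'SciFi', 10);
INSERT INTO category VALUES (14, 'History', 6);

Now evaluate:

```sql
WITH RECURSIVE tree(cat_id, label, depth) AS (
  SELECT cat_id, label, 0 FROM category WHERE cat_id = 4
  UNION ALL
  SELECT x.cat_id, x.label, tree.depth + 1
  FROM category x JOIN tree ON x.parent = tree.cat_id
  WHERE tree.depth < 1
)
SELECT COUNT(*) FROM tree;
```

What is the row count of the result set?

4

Base: cat_id=4 (NonFiction) at depth 0.
Iteration 1: rows with parent in {4} -> Sports (id 6, depth 1), Board (id 8, depth 1), Rock (id 10, depth 1).
Iteration 2: depth < 1 fails for all current rows; recursion stops.
Total rows emitted: 4.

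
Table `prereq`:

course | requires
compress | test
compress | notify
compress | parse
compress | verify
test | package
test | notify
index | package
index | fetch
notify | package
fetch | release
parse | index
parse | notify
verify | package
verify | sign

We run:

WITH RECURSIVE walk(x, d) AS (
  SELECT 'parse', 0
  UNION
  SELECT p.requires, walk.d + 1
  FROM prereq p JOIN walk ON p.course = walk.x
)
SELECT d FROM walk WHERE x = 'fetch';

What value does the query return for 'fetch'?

Base: (parse, d=0).
Iteration 1: edges from {parse} -> (index, d=1), (notify, d=1).
Iteration 2: edges from {index,notify} -> (fetch, d=2), (package, d=2). [UNION drops 1 duplicate row(s)]
Iteration 3: edges from {fetch,package} -> (release, d=3).
Iteration 4: no outgoing edges from {release}; recursion stops.

2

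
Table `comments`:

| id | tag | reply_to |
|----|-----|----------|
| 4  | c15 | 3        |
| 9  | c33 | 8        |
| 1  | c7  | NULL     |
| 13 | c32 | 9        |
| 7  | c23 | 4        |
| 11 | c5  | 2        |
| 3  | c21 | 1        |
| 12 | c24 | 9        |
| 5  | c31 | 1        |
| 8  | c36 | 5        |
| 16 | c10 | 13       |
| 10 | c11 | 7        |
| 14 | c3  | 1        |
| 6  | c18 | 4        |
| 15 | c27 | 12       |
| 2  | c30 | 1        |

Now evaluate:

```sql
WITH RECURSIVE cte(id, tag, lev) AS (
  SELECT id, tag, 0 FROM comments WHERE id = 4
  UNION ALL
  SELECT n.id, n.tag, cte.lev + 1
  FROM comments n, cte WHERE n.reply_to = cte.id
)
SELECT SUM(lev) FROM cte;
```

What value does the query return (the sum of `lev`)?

4

Base: id=4 (c15) at lev 0.
Iteration 1: rows with reply_to in {4} -> c18 (id 6, lev 1), c23 (id 7, lev 1).
Iteration 2: rows with reply_to in {6,7} -> c11 (id 10, lev 2).
Iteration 3: no rows with reply_to in {10}; recursion stops.
SUM(lev) = 0 + 1 + 1 + 2 = 4.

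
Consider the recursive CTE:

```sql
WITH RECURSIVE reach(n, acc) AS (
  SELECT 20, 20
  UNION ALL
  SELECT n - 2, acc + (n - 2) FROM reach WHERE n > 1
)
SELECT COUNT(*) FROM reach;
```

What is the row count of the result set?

11

Base: n=20, acc=20.
Iteration 1: 20 > 1 holds -> n = 20 - 2 = 18, acc = 20 + 18 = 38.
Iteration 2: 18 > 1 holds -> n = 18 - 2 = 16, acc = 38 + 16 = 54.
Iteration 3: 16 > 1 holds -> n = 16 - 2 = 14, acc = 54 + 14 = 68.
Iteration 4: 14 > 1 holds -> n = 14 - 2 = 12, acc = 68 + 12 = 80.
Iteration 5: 12 > 1 holds -> n = 12 - 2 = 10, acc = 80 + 10 = 90.
Iteration 6: 10 > 1 holds -> n = 10 - 2 = 8, acc = 90 + 8 = 98.
Iteration 7: 8 > 1 holds -> n = 8 - 2 = 6, acc = 98 + 6 = 104.
Iteration 8: 6 > 1 holds -> n = 6 - 2 = 4, acc = 104 + 4 = 108.
Iteration 9: 4 > 1 holds -> n = 4 - 2 = 2, acc = 108 + 2 = 110.
Iteration 10: 2 > 1 holds -> n = 2 - 2 = 0, acc = 110 + 0 = 110.
Iteration 11: 0 > 1 fails; recursion stops.
Total rows emitted: 11.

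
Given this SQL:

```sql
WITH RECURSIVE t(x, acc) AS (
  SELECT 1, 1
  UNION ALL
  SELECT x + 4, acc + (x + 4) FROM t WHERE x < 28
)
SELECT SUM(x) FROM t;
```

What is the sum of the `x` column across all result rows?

Base: x=1, acc=1.
Iteration 1: 1 < 28 holds -> x = 1 + 4 = 5, acc = 1 + 5 = 6.
Iteration 2: 5 < 28 holds -> x = 5 + 4 = 9, acc = 6 + 9 = 15.
Iteration 3: 9 < 28 holds -> x = 9 + 4 = 13, acc = 15 + 13 = 28.
Iteration 4: 13 < 28 holds -> x = 13 + 4 = 17, acc = 28 + 17 = 45.
Iteration 5: 17 < 28 holds -> x = 17 + 4 = 21, acc = 45 + 21 = 66.
Iteration 6: 21 < 28 holds -> x = 21 + 4 = 25, acc = 66 + 25 = 91.
Iteration 7: 25 < 28 holds -> x = 25 + 4 = 29, acc = 91 + 29 = 120.
Iteration 8: 29 < 28 fails; recursion stops.
SUM(x) = 1 + 5 + 9 + 13 + 17 + 21 + 25 + 29 = 120.

120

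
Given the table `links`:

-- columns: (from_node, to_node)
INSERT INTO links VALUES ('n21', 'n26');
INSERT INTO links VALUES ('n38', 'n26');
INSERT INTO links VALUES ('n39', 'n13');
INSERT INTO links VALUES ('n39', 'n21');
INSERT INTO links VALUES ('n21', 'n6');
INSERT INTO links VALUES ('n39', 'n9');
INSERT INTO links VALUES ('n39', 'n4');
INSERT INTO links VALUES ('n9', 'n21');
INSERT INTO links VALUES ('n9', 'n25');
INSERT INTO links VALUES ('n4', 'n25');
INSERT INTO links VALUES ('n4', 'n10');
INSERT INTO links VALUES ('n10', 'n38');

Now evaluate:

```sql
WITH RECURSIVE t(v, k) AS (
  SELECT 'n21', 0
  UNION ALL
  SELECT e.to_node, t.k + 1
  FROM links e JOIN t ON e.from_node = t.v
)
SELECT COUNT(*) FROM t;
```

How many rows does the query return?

3

Base: (n21, k=0).
Iteration 1: edges from {n21} -> (n26, k=1), (n6, k=1).
Iteration 2: no outgoing edges from {n26,n6}; recursion stops.
Total rows emitted: 3.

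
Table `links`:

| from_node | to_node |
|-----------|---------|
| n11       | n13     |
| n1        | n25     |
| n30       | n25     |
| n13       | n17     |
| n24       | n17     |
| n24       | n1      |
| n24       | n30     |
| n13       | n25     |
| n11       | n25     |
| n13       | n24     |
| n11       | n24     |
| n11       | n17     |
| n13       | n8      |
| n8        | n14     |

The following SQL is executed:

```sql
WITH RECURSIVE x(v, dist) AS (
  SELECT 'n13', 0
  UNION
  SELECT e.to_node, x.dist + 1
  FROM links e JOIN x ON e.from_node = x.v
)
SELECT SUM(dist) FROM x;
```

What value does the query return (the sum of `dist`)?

Base: (n13, dist=0).
Iteration 1: edges from {n13} -> (n17, dist=1), (n24, dist=1), (n25, dist=1), (n8, dist=1).
Iteration 2: edges from {n17,n24,n25,n8} -> (n1, dist=2), (n14, dist=2), (n17, dist=2), (n30, dist=2).
Iteration 3: edges from {n1,n14,n17,n30} -> (n25, dist=3). [UNION drops 1 duplicate row(s)]
Iteration 4: no outgoing edges from {n25}; recursion stops.
SUM(dist) = 0 + 1 + 1 + 1 + 1 + 2 + 2 + 2 + 2 + 3 = 15.

15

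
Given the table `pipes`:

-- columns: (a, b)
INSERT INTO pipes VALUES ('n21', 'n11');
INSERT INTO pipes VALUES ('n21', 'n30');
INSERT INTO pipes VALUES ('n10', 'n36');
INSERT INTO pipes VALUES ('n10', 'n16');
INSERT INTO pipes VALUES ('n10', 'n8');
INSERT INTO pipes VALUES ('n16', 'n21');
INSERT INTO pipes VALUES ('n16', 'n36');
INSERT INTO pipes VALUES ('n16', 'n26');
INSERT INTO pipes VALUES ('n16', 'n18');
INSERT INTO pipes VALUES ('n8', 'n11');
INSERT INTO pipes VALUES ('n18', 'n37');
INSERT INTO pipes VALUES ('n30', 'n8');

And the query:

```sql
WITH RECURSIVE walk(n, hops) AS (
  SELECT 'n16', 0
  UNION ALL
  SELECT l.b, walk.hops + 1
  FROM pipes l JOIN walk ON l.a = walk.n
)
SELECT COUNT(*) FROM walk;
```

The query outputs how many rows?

Base: (n16, hops=0).
Iteration 1: edges from {n16} -> (n18, hops=1), (n21, hops=1), (n26, hops=1), (n36, hops=1).
Iteration 2: edges from {n18,n21,n26,n36} -> (n11, hops=2), (n30, hops=2), (n37, hops=2).
Iteration 3: edges from {n11,n30,n37} -> (n8, hops=3).
Iteration 4: edges from {n8} -> (n11, hops=4).
Iteration 5: no outgoing edges from {n11}; recursion stops.
Total rows emitted: 10.

10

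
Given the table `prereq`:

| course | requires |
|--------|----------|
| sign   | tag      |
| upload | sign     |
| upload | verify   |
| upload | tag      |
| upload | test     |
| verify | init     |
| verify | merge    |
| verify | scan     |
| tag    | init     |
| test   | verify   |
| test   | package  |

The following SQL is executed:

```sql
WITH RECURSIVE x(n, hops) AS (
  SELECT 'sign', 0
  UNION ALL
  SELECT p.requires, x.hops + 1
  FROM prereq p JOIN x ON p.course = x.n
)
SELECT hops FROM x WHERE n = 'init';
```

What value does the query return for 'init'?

Base: (sign, hops=0).
Iteration 1: edges from {sign} -> (tag, hops=1).
Iteration 2: edges from {tag} -> (init, hops=2).
Iteration 3: no outgoing edges from {init}; recursion stops.

2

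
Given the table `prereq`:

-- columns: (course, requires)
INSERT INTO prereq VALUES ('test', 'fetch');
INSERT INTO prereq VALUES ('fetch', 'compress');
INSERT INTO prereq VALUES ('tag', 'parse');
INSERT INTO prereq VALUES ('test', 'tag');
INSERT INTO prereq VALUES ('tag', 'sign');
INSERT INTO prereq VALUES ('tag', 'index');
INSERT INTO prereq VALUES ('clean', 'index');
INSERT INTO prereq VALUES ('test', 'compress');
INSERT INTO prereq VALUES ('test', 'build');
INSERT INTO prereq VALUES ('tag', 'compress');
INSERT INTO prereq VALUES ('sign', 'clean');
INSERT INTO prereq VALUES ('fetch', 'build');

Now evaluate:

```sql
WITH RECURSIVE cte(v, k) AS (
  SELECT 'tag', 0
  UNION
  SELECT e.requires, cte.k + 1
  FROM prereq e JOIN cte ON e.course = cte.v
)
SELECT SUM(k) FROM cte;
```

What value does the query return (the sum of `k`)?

9

Base: (tag, k=0).
Iteration 1: edges from {tag} -> (compress, k=1), (index, k=1), (parse, k=1), (sign, k=1).
Iteration 2: edges from {compress,index,parse,sign} -> (clean, k=2).
Iteration 3: edges from {clean} -> (index, k=3).
Iteration 4: no outgoing edges from {index}; recursion stops.
SUM(k) = 0 + 1 + 1 + 1 + 1 + 2 + 3 = 9.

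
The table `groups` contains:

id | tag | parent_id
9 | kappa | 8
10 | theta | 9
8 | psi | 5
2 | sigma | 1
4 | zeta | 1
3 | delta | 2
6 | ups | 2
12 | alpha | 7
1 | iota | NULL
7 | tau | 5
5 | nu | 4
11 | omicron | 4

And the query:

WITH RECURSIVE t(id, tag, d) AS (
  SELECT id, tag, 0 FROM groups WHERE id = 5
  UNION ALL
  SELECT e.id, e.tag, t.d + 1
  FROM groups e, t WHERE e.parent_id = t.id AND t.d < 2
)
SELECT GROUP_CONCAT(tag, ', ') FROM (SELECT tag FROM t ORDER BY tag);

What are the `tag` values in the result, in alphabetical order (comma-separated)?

alpha, kappa, nu, psi, tau

Base: id=5 (nu) at d 0.
Iteration 1: rows with parent_id in {5} -> tau (id 7, d 1), psi (id 8, d 1).
Iteration 2: rows with parent_id in {7,8} -> kappa (id 9, d 2), alpha (id 12, d 2).
Iteration 3: d < 2 fails for all current rows; recursion stops.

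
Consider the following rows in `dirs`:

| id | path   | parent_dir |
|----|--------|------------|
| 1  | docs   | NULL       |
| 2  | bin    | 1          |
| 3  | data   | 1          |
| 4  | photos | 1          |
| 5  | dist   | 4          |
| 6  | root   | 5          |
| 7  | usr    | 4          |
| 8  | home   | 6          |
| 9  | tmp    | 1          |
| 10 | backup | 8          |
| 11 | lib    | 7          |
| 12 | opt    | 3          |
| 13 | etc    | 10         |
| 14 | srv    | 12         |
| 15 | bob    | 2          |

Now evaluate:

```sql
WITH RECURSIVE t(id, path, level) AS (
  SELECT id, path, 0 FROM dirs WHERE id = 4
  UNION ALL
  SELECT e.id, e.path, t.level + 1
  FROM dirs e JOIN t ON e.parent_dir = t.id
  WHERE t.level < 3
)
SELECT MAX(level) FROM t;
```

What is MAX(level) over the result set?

3

Base: id=4 (photos) at level 0.
Iteration 1: rows with parent_dir in {4} -> dist (id 5, level 1), usr (id 7, level 1).
Iteration 2: rows with parent_dir in {5,7} -> root (id 6, level 2), lib (id 11, level 2).
Iteration 3: rows with parent_dir in {6,11} -> home (id 8, level 3).
Iteration 4: level < 3 fails for all current rows; recursion stops.
level values: 0, 1, 1, 2, 2, 3; the maximum is 3.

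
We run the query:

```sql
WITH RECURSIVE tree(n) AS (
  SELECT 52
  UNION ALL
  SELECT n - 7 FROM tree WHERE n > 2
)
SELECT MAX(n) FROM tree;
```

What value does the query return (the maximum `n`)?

Base: n=52.
Iteration 1: 52 > 2 holds -> n = 52 - 7 = 45.
Iteration 2: 45 > 2 holds -> n = 45 - 7 = 38.
Iteration 3: 38 > 2 holds -> n = 38 - 7 = 31.
Iteration 4: 31 > 2 holds -> n = 31 - 7 = 24.
Iteration 5: 24 > 2 holds -> n = 24 - 7 = 17.
Iteration 6: 17 > 2 holds -> n = 17 - 7 = 10.
Iteration 7: 10 > 2 holds -> n = 10 - 7 = 3.
Iteration 8: 3 > 2 holds -> n = 3 - 7 = -4.
Iteration 9: -4 > 2 fails; recursion stops.
n values: 52, 45, 38, 31, 24, 17, 10, 3, -4; the maximum is 52.

52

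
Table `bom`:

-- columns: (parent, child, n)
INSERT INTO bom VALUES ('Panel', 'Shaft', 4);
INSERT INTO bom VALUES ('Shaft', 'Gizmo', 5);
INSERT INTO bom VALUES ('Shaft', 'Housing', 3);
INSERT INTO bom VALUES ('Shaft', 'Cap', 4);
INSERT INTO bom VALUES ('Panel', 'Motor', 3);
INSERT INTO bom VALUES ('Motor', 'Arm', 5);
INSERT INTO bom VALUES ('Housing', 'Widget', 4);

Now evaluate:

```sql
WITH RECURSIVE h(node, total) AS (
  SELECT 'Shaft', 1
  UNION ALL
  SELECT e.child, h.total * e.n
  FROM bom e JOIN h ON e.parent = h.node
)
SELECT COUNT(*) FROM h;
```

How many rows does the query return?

Base: (Shaft, total=1).
Iteration 1: components of {Shaft} -> Cap = 1*4 = 4, Gizmo = 1*5 = 5, Housing = 1*3 = 3.
Iteration 2: components of {Cap,Gizmo,Housing} -> Widget = 3*4 = 12.
Iteration 3: no further components; recursion stops.
Total rows emitted: 5.

5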